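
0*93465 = 0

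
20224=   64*316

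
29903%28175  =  1728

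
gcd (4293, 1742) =1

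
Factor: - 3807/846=  -  9/2=-2^( - 1)*3^2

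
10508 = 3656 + 6852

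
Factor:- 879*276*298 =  -2^3*3^2*23^1*149^1 * 293^1 = - 72295992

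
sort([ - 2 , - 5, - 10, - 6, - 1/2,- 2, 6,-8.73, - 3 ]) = [ - 10, - 8.73, - 6, - 5, - 3,- 2, - 2,  -  1/2,6 ] 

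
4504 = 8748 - 4244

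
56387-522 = 55865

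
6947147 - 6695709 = 251438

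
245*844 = 206780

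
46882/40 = 1172 + 1/20 = 1172.05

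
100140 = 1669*60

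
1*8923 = 8923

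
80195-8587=71608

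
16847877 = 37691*447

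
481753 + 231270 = 713023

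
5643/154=36 + 9/14 = 36.64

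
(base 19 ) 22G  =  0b1100001000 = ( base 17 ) 2bb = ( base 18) 272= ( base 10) 776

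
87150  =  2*43575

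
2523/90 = 28 + 1/30 = 28.03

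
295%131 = 33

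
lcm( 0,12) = 0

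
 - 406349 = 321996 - 728345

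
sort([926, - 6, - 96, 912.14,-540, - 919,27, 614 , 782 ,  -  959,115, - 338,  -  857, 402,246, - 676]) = [ - 959,-919, - 857, - 676, - 540 , - 338,  -  96, - 6,27, 115,246, 402,614 , 782, 912.14,926 ] 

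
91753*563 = 51656939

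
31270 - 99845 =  - 68575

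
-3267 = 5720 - 8987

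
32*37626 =1204032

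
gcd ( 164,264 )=4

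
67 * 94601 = 6338267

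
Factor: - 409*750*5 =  - 1533750=- 2^1 * 3^1 *5^4*409^1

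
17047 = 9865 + 7182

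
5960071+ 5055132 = 11015203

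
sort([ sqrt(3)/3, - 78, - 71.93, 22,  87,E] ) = [ - 78,  -  71.93,sqrt( 3)/3,  E,22 , 87]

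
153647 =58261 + 95386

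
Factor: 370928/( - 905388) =- 2^2*3^( - 1) * 11^( - 1)*19^( - 3)*97^1*239^1 = -92732/226347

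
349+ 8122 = 8471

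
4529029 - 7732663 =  - 3203634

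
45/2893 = 45/2893 = 0.02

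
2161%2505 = 2161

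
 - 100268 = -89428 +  -10840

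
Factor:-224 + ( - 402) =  - 2^1 *313^1= - 626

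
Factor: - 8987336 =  - 2^3*1013^1 *1109^1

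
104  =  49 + 55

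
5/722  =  5/722  =  0.01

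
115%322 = 115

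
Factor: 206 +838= 1044=2^2*3^2 *29^1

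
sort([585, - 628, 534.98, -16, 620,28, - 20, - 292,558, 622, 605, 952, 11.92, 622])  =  [ - 628, - 292, - 20,  -  16, 11.92,  28, 534.98, 558, 585, 605,  620, 622, 622, 952 ] 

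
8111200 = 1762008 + 6349192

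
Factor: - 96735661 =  - 11^1*17^1  *517303^1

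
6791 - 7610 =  -819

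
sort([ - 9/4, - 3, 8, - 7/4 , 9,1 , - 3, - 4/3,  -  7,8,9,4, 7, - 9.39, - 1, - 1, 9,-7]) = [ - 9.39, -7,-7, - 3, - 3, - 9/4, - 7/4, - 4/3, - 1, - 1, 1, 4, 7, 8,8, 9, 9,9]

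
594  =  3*198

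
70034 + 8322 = 78356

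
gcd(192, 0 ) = 192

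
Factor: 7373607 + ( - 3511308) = 3862299 = 3^1*7^1*183919^1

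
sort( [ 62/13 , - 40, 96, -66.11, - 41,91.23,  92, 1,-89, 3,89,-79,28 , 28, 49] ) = [ -89,  -  79,-66.11 ,-41, - 40,  1,3,62/13, 28, 28, 49,89, 91.23, 92, 96]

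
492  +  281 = 773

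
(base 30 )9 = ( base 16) 9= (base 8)11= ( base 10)9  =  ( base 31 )9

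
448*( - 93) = - 41664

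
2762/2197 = 1 + 565/2197 = 1.26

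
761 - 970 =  - 209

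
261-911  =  -650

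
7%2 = 1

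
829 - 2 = 827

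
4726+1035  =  5761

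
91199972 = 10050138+81149834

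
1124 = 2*562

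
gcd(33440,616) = 88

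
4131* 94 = 388314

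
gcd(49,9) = 1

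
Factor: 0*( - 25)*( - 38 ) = 0 = 0^1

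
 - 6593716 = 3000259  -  9593975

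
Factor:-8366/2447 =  - 2^1 * 47^1*89^1*2447^( - 1)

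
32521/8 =32521/8 =4065.12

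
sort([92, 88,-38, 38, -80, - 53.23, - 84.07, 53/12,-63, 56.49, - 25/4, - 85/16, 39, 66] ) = [-84.07,-80, - 63, - 53.23, - 38 , - 25/4,- 85/16 , 53/12, 38, 39,56.49,66,88, 92 ] 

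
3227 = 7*461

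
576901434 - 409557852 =167343582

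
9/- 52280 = - 1 + 52271/52280 = - 0.00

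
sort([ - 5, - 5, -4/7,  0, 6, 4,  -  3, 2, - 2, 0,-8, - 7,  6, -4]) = [ - 8, - 7, - 5, - 5, -4, - 3, - 2, - 4/7,0, 0, 2 , 4,  6,6]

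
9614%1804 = 594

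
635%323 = 312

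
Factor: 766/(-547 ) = -2^1*383^1*547^( - 1) 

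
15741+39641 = 55382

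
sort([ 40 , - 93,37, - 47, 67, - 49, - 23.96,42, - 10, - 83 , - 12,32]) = [ - 93 , - 83, - 49, - 47, - 23.96,- 12,-10, 32,37 , 40,42 , 67]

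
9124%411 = 82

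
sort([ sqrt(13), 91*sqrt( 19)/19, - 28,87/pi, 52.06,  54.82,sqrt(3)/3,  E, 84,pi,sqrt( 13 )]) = [ - 28, sqrt(3)/3 , E, pi, sqrt(13 ), sqrt( 13),91*sqrt( 19) /19,87/pi,52.06,54.82,84 ]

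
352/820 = 88/205 =0.43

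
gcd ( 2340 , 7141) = 1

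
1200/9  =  400/3 = 133.33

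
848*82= 69536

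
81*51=4131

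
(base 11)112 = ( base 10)134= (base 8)206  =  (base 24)5E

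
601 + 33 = 634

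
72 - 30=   42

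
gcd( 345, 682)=1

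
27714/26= 13857/13  =  1065.92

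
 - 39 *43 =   -  1677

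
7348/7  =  1049 + 5/7   =  1049.71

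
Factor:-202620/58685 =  - 2^2*3^1 * 11^(-1)*97^( - 1)*307^1=   - 3684/1067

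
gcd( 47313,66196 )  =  1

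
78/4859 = 78/4859=0.02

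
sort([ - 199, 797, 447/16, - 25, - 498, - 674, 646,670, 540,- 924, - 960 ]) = [ - 960 ,  -  924, - 674, - 498, - 199, - 25  ,  447/16, 540,646,670,797]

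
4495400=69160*65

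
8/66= 4/33 = 0.12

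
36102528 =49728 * 726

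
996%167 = 161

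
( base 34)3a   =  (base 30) 3M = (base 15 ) 77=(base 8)160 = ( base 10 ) 112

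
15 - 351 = - 336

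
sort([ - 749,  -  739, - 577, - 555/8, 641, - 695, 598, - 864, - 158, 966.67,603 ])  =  [ -864, - 749, - 739 , - 695, - 577, - 158, - 555/8, 598,603,641, 966.67 ] 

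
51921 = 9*5769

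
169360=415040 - 245680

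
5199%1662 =213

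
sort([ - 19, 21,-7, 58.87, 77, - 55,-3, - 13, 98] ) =[ - 55,-19,-13, - 7,-3,  21 , 58.87, 77, 98] 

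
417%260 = 157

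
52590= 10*5259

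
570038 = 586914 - 16876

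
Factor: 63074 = 2^1*11^1*47^1*61^1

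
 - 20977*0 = 0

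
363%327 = 36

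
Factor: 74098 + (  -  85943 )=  - 11845 = -5^1*23^1*103^1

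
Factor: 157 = 157^1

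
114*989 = 112746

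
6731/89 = 75 + 56/89 = 75.63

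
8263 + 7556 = 15819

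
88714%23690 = 17644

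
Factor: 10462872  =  2^3*3^1*7^3 *31^1*41^1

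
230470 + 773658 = 1004128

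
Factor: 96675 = 3^1*5^2*1289^1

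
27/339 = 9/113  =  0.08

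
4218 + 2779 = 6997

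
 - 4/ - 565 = 4/565 = 0.01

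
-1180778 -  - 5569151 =4388373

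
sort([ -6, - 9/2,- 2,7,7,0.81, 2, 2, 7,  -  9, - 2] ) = [ - 9,-6 , - 9/2, - 2, - 2,0.81,  2, 2, 7,7,  7 ] 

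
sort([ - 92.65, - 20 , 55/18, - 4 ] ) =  [ - 92.65,  -  20,-4, 55/18] 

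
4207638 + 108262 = 4315900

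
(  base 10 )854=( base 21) 1JE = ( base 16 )356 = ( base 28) 12e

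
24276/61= 397 + 59/61 = 397.97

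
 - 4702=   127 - 4829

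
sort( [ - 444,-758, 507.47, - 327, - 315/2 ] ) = [ - 758, - 444, - 327, - 315/2, 507.47 ]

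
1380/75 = 18 + 2/5 = 18.40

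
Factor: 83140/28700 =5^( - 1 )*7^( - 1)*41^( - 1) * 4157^1 = 4157/1435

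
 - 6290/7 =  - 6290/7 = - 898.57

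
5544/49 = 113 + 1/7 = 113.14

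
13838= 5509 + 8329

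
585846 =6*97641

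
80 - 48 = 32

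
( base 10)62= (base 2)111110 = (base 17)3b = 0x3E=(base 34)1S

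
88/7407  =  88/7407=0.01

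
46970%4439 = 2580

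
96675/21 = 4603+4/7= 4603.57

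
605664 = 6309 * 96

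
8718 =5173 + 3545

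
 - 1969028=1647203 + -3616231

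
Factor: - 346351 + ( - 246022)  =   - 592373 = -  151^1*3923^1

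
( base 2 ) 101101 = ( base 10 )45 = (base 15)30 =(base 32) 1d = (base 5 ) 140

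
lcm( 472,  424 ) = 25016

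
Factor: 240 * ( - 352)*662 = - 55925760 = -  2^10 * 3^1*5^1*11^1 * 331^1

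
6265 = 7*895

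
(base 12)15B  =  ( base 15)E5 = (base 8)327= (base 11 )186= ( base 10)215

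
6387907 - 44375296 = - 37987389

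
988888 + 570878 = 1559766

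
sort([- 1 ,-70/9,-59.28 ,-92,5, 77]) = [ -92,-59.28,  -  70/9,-1,5,77 ]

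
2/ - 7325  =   - 2/7325 = - 0.00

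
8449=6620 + 1829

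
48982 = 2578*19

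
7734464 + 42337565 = 50072029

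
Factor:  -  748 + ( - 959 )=- 1707 = - 3^1*569^1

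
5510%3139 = 2371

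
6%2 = 0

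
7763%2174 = 1241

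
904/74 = 452/37= 12.22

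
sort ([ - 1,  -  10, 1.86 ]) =[ - 10, - 1,  1.86]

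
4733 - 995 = 3738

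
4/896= 1/224 = 0.00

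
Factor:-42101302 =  - 2^1*19^1*1107929^1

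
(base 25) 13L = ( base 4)23101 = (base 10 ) 721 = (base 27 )QJ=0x2D1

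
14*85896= 1202544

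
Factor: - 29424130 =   -  2^1*5^1*23^1*127931^1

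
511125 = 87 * 5875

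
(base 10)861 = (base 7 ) 2340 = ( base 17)2gb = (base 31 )RO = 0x35D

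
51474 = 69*746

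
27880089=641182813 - 613302724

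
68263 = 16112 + 52151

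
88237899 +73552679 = 161790578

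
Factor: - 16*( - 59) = 944=   2^4 *59^1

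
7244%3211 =822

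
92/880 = 23/220 =0.10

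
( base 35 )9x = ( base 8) 534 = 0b101011100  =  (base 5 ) 2343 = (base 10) 348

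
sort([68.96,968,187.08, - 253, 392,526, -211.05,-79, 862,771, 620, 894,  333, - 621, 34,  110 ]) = [ - 621, - 253, - 211.05, - 79,34, 68.96,  110,187.08,333, 392, 526,620, 771,862 , 894, 968]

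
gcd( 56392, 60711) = 7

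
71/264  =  71/264 = 0.27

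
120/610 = 12/61 = 0.20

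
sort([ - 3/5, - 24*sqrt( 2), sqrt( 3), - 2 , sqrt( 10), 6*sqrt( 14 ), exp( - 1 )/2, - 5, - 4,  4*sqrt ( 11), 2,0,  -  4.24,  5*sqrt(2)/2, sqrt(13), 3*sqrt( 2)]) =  [ - 24*sqrt( 2), - 5, - 4.24, - 4, - 2, - 3/5, 0,exp ( - 1 ) /2, sqrt( 3) , 2, sqrt( 10),5*sqrt(2) /2, sqrt( 13 ),  3*sqrt( 2), 4 * sqrt(11), 6*sqrt(14 )]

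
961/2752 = 961/2752= 0.35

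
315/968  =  315/968 = 0.33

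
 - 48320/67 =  -722 + 54/67 = - 721.19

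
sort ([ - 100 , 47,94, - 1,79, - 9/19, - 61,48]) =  [ - 100, - 61, - 1, - 9/19, 47 , 48, 79 , 94] 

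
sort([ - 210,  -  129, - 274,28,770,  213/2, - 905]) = [ - 905, - 274,-210,-129,28, 213/2,770]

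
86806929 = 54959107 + 31847822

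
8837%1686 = 407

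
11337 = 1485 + 9852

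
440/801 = 440/801 = 0.55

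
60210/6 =10035 = 10035.00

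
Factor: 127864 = 2^3*11^1*1453^1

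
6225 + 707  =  6932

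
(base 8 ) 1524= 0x354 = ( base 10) 852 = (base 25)192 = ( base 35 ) oc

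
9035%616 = 411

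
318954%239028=79926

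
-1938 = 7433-9371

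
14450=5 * 2890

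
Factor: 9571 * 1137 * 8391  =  91312766757 = 3^2 * 17^1*379^1*563^1 * 2797^1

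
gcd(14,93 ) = 1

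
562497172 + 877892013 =1440389185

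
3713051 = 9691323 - 5978272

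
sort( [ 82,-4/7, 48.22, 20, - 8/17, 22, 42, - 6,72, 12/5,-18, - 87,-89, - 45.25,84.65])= [-89 , - 87,-45.25, - 18, - 6 , - 4/7,-8/17, 12/5, 20,  22, 42,48.22, 72,82,84.65 ] 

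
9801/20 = 490+1/20=490.05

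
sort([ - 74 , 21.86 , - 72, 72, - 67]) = [-74, - 72,-67, 21.86,  72] 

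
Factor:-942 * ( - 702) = 2^2*3^4*13^1*157^1 = 661284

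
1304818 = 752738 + 552080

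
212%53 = 0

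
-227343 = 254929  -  482272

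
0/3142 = 0 = 0.00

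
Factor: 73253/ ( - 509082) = - 2^( - 1 )*3^(- 1) * 7^( - 1)*23^( - 1)*139^1 =- 139/966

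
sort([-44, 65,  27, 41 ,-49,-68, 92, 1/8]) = [-68,  -  49, - 44, 1/8,  27, 41, 65, 92 ] 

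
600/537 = 1 + 21/179 = 1.12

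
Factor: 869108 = 2^2 * 17^1*12781^1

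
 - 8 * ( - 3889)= 31112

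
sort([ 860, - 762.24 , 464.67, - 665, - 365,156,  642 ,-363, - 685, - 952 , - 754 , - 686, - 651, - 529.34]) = [ - 952, - 762.24, - 754,- 686, - 685, - 665, -651 , - 529.34, - 365 ,- 363 , 156, 464.67, 642 , 860] 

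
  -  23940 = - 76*315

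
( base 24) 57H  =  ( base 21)6JK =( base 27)45e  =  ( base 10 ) 3065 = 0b101111111001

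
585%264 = 57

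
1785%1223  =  562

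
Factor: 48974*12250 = 2^2*5^3 *7^2*47^1*521^1  =  599931500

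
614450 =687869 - 73419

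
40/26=1 + 7/13 = 1.54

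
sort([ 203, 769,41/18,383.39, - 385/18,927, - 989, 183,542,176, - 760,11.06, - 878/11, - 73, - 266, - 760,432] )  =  [ - 989, - 760, - 760, - 266,- 878/11,-73, - 385/18,41/18, 11.06,  176,  183, 203,383.39,432, 542,769, 927] 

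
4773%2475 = 2298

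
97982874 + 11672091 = 109654965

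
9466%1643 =1251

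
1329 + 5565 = 6894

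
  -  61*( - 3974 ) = 242414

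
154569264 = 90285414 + 64283850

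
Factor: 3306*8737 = 28884522=2^1*3^1 * 19^1*29^1*8737^1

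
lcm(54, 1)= 54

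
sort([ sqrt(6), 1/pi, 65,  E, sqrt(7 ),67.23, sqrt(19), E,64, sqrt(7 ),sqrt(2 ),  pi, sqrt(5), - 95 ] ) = [ - 95, 1/pi,sqrt(2) , sqrt(5),sqrt( 6), sqrt(7),sqrt( 7), E , E, pi, sqrt(19 ),64, 65, 67.23]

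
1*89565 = 89565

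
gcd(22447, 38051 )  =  1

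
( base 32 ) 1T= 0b111101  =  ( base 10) 61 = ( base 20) 31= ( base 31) 1U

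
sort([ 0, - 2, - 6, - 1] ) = [-6, - 2,- 1,0 ] 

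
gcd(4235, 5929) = 847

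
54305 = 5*10861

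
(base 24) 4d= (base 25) 49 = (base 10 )109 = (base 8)155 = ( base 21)54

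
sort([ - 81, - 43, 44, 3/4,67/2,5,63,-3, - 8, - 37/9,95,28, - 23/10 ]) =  [  -  81 , - 43, - 8, - 37/9, - 3, - 23/10,3/4,5,28,67/2,44,63,95 ]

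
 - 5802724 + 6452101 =649377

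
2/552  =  1/276 =0.00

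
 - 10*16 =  - 160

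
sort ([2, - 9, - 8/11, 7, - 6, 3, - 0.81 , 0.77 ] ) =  [ - 9, - 6, - 0.81 , - 8/11, 0.77,2,3, 7 ] 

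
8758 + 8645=17403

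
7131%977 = 292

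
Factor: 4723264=2^6*7^1 * 13^1*811^1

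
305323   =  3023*101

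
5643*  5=28215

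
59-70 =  - 11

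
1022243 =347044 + 675199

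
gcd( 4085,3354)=43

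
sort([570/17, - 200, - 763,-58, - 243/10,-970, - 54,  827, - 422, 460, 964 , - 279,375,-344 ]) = [-970, - 763, - 422, - 344, - 279, - 200,-58 , - 54 , - 243/10 , 570/17,  375 , 460,827,964] 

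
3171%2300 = 871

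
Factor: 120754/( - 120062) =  - 347^( - 1)*349^1 = - 349/347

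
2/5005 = 2/5005=0.00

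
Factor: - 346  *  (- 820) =283720=2^3*5^1*41^1 * 173^1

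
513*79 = 40527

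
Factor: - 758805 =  - 3^1*5^1 * 50587^1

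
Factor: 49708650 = 2^1*3^1*5^2*331391^1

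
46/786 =23/393 = 0.06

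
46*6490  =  298540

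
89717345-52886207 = 36831138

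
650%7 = 6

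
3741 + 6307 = 10048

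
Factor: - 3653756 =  - 2^2 * 41^1*22279^1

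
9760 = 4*2440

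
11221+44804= 56025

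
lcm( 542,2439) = 4878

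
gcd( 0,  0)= 0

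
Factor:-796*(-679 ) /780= 135121/195 = 3^(-1 )*5^( - 1 )*7^1*13^(-1)*97^1*199^1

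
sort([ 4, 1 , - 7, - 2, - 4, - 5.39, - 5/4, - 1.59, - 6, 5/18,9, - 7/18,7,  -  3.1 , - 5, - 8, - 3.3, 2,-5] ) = [ - 8, - 7, - 6, - 5.39, - 5 , - 5 , - 4, - 3.3, - 3.1, - 2,-1.59, - 5/4, - 7/18, 5/18, 1, 2, 4,  7, 9]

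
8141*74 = 602434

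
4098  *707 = 2897286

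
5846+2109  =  7955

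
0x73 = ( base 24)4J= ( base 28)43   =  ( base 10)115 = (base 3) 11021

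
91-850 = -759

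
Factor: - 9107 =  - 7^1*1301^1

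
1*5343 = 5343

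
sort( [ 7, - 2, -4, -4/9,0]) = [  -  4,  -  2, - 4/9, 0,7]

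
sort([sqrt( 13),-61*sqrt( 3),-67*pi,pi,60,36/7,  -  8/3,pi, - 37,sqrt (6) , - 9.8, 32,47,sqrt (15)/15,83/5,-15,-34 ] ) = [-67*pi, -61*sqrt( 3), - 37,-34 , - 15,-9.8, - 8/3,sqrt( 15 ) /15, sqrt(6), pi, pi, sqrt( 13),36/7 , 83/5, 32, 47, 60] 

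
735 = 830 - 95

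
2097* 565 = 1184805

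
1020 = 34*30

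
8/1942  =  4/971 = 0.00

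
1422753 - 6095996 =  - 4673243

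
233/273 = 233/273 = 0.85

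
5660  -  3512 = 2148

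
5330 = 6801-1471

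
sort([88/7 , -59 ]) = [ - 59,  88/7 ] 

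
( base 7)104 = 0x35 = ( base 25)23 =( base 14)3b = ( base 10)53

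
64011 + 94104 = 158115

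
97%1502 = 97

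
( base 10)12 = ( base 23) c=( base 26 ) C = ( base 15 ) C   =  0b1100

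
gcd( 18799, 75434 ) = 1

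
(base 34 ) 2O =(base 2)1011100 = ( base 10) 92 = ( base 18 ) 52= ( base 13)71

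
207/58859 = 207/58859 = 0.00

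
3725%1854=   17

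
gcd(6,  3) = 3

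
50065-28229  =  21836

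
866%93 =29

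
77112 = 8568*9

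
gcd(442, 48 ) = 2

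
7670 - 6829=841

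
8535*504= 4301640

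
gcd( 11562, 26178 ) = 6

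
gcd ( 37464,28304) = 8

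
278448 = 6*46408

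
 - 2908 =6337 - 9245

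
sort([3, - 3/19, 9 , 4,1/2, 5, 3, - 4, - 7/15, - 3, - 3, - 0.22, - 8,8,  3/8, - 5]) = [ - 8, - 5,  -  4,- 3, - 3,-7/15, - 0.22, - 3/19,3/8, 1/2,3,3,4,5,8, 9]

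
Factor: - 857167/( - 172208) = 2^(-4 )  *47^( - 1 ) * 229^ ( - 1) * 857167^1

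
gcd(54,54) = 54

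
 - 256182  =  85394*( - 3 ) 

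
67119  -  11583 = 55536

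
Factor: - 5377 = - 19^1  *283^1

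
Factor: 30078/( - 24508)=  - 2^(  -  1)*3^3*11^(-1)=- 27/22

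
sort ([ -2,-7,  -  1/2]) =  [ - 7, - 2,-1/2 ]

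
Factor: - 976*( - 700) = 2^6*5^2*7^1*61^1 = 683200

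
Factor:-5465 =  - 5^1 * 1093^1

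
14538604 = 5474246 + 9064358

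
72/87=24/29 = 0.83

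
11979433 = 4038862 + 7940571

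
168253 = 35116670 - 34948417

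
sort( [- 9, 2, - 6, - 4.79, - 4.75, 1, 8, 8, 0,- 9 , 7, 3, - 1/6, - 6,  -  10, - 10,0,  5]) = [ - 10, - 10,-9, - 9,  -  6, - 6, - 4.79,-4.75, -1/6, 0,0,  1, 2, 3, 5, 7,8, 8]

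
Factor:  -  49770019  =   - 13^1*3828463^1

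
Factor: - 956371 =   -  13^2*5659^1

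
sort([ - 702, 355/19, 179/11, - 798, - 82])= [- 798, - 702,-82,  179/11,355/19]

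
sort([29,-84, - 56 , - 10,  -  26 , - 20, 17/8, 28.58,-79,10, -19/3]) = [ - 84, - 79, - 56,-26, - 20, - 10, - 19/3,  17/8,10, 28.58, 29]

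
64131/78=822 + 5/26 = 822.19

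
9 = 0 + 9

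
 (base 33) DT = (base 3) 121222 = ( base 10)458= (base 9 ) 558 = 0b111001010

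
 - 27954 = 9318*( -3)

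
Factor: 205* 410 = 84050 = 2^1*5^2*41^2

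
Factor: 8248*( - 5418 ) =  - 44687664  =  - 2^4*3^2 * 7^1*43^1*1031^1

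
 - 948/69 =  - 14 + 6/23=-13.74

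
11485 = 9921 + 1564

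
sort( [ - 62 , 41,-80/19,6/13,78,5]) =[ -62,-80/19 , 6/13,5, 41 , 78]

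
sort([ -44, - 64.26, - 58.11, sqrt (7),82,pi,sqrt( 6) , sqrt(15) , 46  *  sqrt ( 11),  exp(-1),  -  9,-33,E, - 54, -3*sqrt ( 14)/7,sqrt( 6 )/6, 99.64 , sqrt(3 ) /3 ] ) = [  -  64.26,-58.11, - 54, - 44 , - 33, - 9,-3*  sqrt(14) /7, exp(-1), sqrt( 6)/6, sqrt( 3) /3,  sqrt ( 6), sqrt( 7), E, pi, sqrt( 15 ), 82,99.64, 46 * sqrt( 11 )]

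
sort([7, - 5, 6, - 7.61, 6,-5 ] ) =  [ - 7.61,  -  5 ,-5,6,6,7] 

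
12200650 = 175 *69718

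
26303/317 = 26303/317 = 82.97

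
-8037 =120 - 8157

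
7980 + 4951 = 12931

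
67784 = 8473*8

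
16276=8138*2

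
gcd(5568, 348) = 348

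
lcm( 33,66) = 66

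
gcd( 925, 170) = 5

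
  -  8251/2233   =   - 8251/2233 = - 3.70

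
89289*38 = 3392982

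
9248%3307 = 2634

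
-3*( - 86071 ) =258213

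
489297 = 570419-81122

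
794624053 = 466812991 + 327811062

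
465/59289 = 155/19763 = 0.01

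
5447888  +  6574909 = 12022797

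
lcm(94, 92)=4324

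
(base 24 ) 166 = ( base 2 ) 1011010110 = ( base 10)726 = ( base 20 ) 1g6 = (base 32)MM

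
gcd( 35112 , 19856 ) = 8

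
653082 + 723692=1376774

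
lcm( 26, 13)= 26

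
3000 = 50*60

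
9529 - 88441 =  - 78912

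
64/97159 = 64/97159 = 0.00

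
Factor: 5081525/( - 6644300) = - 203261/265772 =- 2^ ( - 2 )*13^ ( - 1 ) * 19^(-1)*29^1*43^1*163^1*269^ ( - 1) 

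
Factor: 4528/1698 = 2^3*3^( - 1) = 8/3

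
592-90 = 502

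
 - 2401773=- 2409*997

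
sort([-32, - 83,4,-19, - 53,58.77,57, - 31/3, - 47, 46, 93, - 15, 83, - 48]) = [-83,- 53,-48, - 47,-32 ,-19, - 15,-31/3, 4, 46, 57,58.77, 83,93]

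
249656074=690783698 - 441127624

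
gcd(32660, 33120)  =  460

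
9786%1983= 1854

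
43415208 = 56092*774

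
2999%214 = 3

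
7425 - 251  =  7174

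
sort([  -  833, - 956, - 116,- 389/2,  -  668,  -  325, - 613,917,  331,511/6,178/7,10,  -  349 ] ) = [ - 956,-833,- 668, - 613, - 349 , -325,-389/2, - 116,10, 178/7,511/6,331,  917 ] 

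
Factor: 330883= 7^1*47269^1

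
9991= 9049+942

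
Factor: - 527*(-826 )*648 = 2^4*3^4*7^1*17^1* 31^1 * 59^1 = 282075696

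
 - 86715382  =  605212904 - 691928286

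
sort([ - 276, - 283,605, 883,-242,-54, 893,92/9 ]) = [-283, - 276,  -  242, - 54,92/9,605,883,893] 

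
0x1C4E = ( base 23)dg1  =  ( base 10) 7246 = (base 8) 16116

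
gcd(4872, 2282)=14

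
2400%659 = 423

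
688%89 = 65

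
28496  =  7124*4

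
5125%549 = 184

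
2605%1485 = 1120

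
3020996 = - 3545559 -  - 6566555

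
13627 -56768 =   -  43141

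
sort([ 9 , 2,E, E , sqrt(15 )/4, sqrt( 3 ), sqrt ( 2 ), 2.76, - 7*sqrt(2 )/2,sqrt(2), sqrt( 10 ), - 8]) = [ - 8,- 7*sqrt( 2 ) /2, sqrt( 15) /4,sqrt( 2 ),sqrt(2 ),sqrt(3) , 2,E, E, 2.76,sqrt( 10 ) , 9]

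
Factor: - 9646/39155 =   -  2^1*5^( - 1 )*7^1*13^1 * 41^(-1 )*53^1*191^( - 1) 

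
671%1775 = 671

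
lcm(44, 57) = 2508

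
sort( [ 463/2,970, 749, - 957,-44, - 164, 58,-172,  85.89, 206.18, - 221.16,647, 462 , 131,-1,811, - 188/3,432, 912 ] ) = [ - 957,-221.16, - 172,-164, - 188/3,-44, - 1, 58,  85.89,131, 206.18, 463/2, 432, 462, 647,  749, 811,912,970 ]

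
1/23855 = 1/23855 = 0.00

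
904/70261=904/70261= 0.01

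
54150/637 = 54150/637 = 85.01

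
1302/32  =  40+11/16=40.69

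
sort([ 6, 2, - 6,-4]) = [ - 6,-4,2,6 ]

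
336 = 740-404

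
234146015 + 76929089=311075104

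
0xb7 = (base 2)10110111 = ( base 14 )d1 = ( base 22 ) 87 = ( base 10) 183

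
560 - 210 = 350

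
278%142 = 136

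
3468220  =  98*35390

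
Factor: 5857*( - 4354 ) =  - 25501378 = -2^1 * 7^1*311^1*5857^1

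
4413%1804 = 805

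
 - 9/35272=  -9/35272  =  - 0.00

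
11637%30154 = 11637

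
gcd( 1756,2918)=2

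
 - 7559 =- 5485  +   - 2074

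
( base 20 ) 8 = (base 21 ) 8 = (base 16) 8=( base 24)8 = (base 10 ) 8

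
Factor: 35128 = 2^3*4391^1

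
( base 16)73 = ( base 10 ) 115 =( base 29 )3S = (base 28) 43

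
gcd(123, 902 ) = 41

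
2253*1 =2253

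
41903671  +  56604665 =98508336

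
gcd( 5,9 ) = 1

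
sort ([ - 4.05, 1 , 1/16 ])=[ - 4.05, 1/16,  1 ] 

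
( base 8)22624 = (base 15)2CB5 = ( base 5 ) 301440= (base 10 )9620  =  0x2594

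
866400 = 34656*25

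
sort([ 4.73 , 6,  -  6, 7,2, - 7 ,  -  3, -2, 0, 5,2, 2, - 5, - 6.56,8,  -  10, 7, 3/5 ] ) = [ - 10 ,  -  7,  -  6.56,-6 , - 5 , - 3, - 2, 0, 3/5,2,2, 2,4.73,5,  6, 7,  7, 8]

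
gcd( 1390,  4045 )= 5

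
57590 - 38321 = 19269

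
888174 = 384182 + 503992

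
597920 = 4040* 148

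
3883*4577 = 17772491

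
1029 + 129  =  1158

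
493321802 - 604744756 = -111422954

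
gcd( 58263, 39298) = 1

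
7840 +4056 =11896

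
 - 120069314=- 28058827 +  - 92010487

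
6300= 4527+1773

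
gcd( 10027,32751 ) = 1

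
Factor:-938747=  -  938747^1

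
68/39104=17/9776 = 0.00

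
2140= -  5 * ( - 428)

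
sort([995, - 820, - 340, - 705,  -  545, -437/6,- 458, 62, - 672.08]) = [  -  820,-705, - 672.08,-545, - 458,-340,-437/6, 62,995]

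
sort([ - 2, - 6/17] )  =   [ - 2 , - 6/17]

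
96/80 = 6/5 =1.20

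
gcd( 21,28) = 7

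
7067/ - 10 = - 7067/10 = - 706.70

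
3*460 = 1380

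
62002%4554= 2800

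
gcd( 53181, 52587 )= 9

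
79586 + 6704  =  86290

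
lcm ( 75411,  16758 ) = 150822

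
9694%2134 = 1158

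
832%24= 16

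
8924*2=17848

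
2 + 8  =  10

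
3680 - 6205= - 2525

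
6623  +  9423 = 16046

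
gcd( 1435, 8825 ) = 5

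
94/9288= 47/4644 = 0.01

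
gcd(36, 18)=18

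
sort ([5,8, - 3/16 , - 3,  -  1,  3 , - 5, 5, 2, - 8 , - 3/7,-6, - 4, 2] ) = [ - 8, - 6, - 5, - 4, - 3,-1 , - 3/7, - 3/16, 2,2, 3 , 5 , 5,8]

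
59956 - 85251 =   -  25295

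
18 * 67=1206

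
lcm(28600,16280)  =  1058200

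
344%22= 14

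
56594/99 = 571  +  65/99 = 571.66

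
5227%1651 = 274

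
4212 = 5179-967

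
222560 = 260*856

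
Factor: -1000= - 2^3*5^3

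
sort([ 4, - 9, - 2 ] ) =[ - 9, - 2,4]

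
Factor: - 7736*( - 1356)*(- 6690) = -70178207040 = - 2^6*3^2*5^1*113^1 * 223^1 * 967^1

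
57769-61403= - 3634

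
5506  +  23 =5529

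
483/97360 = 483/97360 = 0.00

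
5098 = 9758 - 4660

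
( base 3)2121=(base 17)42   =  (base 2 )1000110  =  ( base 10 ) 70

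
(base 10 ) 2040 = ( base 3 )2210120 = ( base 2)11111111000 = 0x7F8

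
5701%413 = 332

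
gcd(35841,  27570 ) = 2757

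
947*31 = 29357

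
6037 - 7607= - 1570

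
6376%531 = 4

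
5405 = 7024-1619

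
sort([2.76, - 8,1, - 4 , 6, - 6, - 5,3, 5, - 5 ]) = [ - 8, - 6 , - 5, - 5, - 4,1, 2.76, 3, 5, 6]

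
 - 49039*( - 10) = 490390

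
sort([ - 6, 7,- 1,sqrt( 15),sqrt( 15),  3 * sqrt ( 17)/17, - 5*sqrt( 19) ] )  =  [ - 5 * sqrt(19 ), - 6, - 1, 3*sqrt( 17 ) /17,sqrt( 15) , sqrt( 15),7]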